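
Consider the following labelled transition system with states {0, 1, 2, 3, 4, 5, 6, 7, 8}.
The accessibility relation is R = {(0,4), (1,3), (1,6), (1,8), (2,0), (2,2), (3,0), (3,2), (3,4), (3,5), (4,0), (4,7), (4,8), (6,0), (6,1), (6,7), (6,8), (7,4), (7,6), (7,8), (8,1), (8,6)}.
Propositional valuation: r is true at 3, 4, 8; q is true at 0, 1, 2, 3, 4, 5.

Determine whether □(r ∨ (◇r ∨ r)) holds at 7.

At 7: □(r ∨ (◇r ∨ r)) requires r ∨ (◇r ∨ r) at every successor {4, 6, 8}.
    At 4: r is true, ◇r ∨ r is true, so r ∨ (◇r ∨ r) is true.
      At 4: ◇r is true, r is true, so ◇r ∨ r is true.
    At 6: r is false, ◇r ∨ r is true, so r ∨ (◇r ∨ r) is true.
      At 6: ◇r is true, r is false, so ◇r ∨ r is true.
    At 8: r is true, ◇r ∨ r is true, so r ∨ (◇r ∨ r) is true.
      At 8: ◇r is false, r is true, so ◇r ∨ r is true.
So □(r ∨ (◇r ∨ r)) is true at 7.

Yes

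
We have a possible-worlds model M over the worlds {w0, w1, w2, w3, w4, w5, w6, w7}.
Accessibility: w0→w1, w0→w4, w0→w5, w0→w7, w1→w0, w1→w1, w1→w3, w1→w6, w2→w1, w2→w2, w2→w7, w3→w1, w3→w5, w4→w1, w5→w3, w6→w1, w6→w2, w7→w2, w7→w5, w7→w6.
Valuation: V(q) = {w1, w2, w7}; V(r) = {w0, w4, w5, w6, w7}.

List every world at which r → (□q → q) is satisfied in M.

Recall that □ψ holds at a world iff ψ holds at every accessible world, and ◇ψ holds iff ψ holds at some accessible world.
Let φ = r → (□q → q). Evaluate φ at each world:
  w0 (successors {w1, w4, w5, w7}): φ is true.
  w1 (successors {w0, w1, w3, w6}): φ is true.
  w2 (successors {w1, w2, w7}): φ is true.
  w3 (successors {w1, w5}): φ is true.
  w4 (successors {w1}): φ is false.
  w5 (successors {w3}): φ is true.
  w6 (successors {w1, w2}): φ is false.
  w7 (successors {w2, w5, w6}): φ is true.
For instance, at w0:
  At w0: r is true, □q → q is true, so r → (□q → q) is true.
    At w0: □q is false, q is false, so □q → q is true.
      At w0: □q requires q at every successor {w1, w4, w5, w7}.
        q fails at w4, so □q is false at w0.
Satisfying worlds: {w0, w1, w2, w3, w5, w7}

w0, w1, w2, w3, w5, w7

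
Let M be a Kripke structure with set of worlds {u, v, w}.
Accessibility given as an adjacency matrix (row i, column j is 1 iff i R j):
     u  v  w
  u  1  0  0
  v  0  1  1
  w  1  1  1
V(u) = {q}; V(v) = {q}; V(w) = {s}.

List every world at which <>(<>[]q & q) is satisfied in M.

Let φ = <>(<>[]q & q). Evaluate φ at each world:
  u (successors {u}): φ is true.
  v (successors {v, w}): φ is false.
  w (successors {u, v, w}): φ is true.
For instance, at w:
  At w: <>(<>[]q & q) requires <>[]q & q at some successor in {u, v, w}.
    <>[]q & q holds at u, so <>(<>[]q & q) is true at w.
      At u: <>[]q is true, q is true, so <>[]q & q is true.
Satisfying worlds: {u, w}

u, w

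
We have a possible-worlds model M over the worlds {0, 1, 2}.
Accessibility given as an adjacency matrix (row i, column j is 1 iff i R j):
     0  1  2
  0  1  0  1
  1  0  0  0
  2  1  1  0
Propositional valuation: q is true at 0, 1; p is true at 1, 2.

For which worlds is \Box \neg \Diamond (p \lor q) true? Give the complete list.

Let φ = \Box \neg \Diamond (p \lor q). Evaluate φ at each world:
  0 (successors {0, 2}): φ is false.
  1 (successors ∅): φ is true.
  2 (successors {0, 1}): φ is false.
For instance, at 0:
  At 0: \Box \neg \Diamond (p \lor q) requires \neg \Diamond (p \lor q) at every successor {0, 2}.
    \neg \Diamond (p \lor q) fails at 0, so \Box \neg \Diamond (p \lor q) is false at 0.
      At 0: \Diamond (p \lor q) is true, so \neg \Diamond (p \lor q) is false.
Satisfying worlds: {1}

1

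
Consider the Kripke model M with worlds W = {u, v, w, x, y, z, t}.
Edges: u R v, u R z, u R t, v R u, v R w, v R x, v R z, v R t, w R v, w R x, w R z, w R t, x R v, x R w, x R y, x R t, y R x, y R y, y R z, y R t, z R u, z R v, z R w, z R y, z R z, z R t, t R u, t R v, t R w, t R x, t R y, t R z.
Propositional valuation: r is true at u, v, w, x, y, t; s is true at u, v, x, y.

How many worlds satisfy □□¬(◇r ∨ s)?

0

Let φ = □□¬(◇r ∨ s). Evaluate φ at each world:
  u (successors {v, z, t}): φ is false.
  v (successors {u, w, x, z, t}): φ is false.
  w (successors {v, x, z, t}): φ is false.
  x (successors {v, w, y, t}): φ is false.
  y (successors {x, y, z, t}): φ is false.
  z (successors {u, v, w, y, z, t}): φ is false.
  t (successors {u, v, w, x, y, z}): φ is false.
For instance, at x:
  At x: □□¬(◇r ∨ s) requires □¬(◇r ∨ s) at every successor {v, w, y, t}.
    □¬(◇r ∨ s) fails at v, so □□¬(◇r ∨ s) is false at x.
      At v: □¬(◇r ∨ s) requires ¬(◇r ∨ s) at every successor {u, w, x, z, t}.
        ¬(◇r ∨ s) fails at u, so □¬(◇r ∨ s) is false at v.
Satisfying worlds: none.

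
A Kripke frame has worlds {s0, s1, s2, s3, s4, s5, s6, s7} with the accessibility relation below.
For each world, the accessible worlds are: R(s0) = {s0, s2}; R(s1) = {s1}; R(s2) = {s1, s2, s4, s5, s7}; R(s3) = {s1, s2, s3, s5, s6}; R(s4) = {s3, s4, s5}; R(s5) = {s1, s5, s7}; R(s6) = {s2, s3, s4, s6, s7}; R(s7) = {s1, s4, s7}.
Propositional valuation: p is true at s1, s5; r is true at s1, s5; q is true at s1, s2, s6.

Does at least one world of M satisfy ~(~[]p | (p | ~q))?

No

Let φ = ~(~[]p | (p | ~q)). Evaluate φ at each world:
  s0 (successors {s0, s2}): φ is false.
  s1 (successors {s1}): φ is false.
  s2 (successors {s1, s2, s4, s5, s7}): φ is false.
  s3 (successors {s1, s2, s3, s5, s6}): φ is false.
  s4 (successors {s3, s4, s5}): φ is false.
  s5 (successors {s1, s5, s7}): φ is false.
  s6 (successors {s2, s3, s4, s6, s7}): φ is false.
  s7 (successors {s1, s4, s7}): φ is false.
For instance, at s6:
  At s6: ~[]p | (p | ~q) is true, so ~(~[]p | (p | ~q)) is false.
    At s6: ~[]p is true, p | ~q is false, so ~[]p | (p | ~q) is true.
      At s6: []p is false, so ~[]p is true.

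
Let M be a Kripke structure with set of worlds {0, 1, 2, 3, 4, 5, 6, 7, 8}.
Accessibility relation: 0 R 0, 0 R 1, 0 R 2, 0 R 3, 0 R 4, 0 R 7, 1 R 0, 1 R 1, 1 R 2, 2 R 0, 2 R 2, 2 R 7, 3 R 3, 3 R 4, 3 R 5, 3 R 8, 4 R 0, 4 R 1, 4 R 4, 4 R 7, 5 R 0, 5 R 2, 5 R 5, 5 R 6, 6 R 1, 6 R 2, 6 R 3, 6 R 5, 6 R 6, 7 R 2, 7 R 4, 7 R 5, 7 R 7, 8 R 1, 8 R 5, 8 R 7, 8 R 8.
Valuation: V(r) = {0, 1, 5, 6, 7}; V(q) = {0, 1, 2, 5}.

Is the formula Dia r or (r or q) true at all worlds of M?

Yes

Let φ = Dia r or (r or q). Evaluate φ at each world:
  0 (successors {0, 1, 2, 3, 4, 7}): φ is true.
  1 (successors {0, 1, 2}): φ is true.
  2 (successors {0, 2, 7}): φ is true.
  3 (successors {3, 4, 5, 8}): φ is true.
  4 (successors {0, 1, 4, 7}): φ is true.
  5 (successors {0, 2, 5, 6}): φ is true.
  6 (successors {1, 2, 3, 5, 6}): φ is true.
  7 (successors {2, 4, 5, 7}): φ is true.
  8 (successors {1, 5, 7, 8}): φ is true.
For instance, at 7:
  At 7: Dia r is true, r or q is true, so Dia r or (r or q) is true.
    At 7: Dia r requires r at some successor in {2, 4, 5, 7}.
      r holds at 5, so Dia r is true at 7.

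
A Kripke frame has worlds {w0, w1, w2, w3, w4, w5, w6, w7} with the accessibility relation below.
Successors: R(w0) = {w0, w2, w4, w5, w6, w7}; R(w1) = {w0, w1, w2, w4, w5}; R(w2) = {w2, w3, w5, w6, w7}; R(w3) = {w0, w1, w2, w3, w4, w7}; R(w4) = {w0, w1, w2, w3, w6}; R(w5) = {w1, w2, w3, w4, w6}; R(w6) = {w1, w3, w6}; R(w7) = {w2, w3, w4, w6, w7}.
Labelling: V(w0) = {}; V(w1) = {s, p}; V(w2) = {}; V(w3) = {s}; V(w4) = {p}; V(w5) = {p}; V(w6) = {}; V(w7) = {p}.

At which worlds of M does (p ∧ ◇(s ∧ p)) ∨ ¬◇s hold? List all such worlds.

Let φ = (p ∧ ◇(s ∧ p)) ∨ ¬◇s. Evaluate φ at each world:
  w0 (successors {w0, w2, w4, w5, w6, w7}): φ is true.
  w1 (successors {w0, w1, w2, w4, w5}): φ is true.
  w2 (successors {w2, w3, w5, w6, w7}): φ is false.
  w3 (successors {w0, w1, w2, w3, w4, w7}): φ is false.
  w4 (successors {w0, w1, w2, w3, w6}): φ is true.
  w5 (successors {w1, w2, w3, w4, w6}): φ is true.
  w6 (successors {w1, w3, w6}): φ is false.
  w7 (successors {w2, w3, w4, w6, w7}): φ is false.
For instance, at w4:
  At w4: p ∧ ◇(s ∧ p) is true, ¬◇s is false, so (p ∧ ◇(s ∧ p)) ∨ ¬◇s is true.
    At w4: p is true, ◇(s ∧ p) is true, so p ∧ ◇(s ∧ p) is true.
      At w4: ◇(s ∧ p) requires s ∧ p at some successor in {w0, w1, w2, w3, w6}.
        s ∧ p holds at w1, so ◇(s ∧ p) is true at w4.
    At w4: ◇s is true, so ¬◇s is false.
      At w4: ◇s requires s at some successor in {w0, w1, w2, w3, w6}.
        s holds at w1, so ◇s is true at w4.
Satisfying worlds: {w0, w1, w4, w5}

w0, w1, w4, w5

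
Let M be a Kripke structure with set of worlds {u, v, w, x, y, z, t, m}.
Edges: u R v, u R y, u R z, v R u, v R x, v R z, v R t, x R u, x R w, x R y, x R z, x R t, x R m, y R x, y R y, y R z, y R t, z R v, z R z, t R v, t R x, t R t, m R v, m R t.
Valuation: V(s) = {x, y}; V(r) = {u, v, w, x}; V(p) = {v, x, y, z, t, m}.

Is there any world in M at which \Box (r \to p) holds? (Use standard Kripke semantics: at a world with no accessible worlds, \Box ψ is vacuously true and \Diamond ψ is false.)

Let φ = \Box (r \to p). Evaluate φ at each world:
  u (successors {v, y, z}): φ is true.
  v (successors {u, x, z, t}): φ is false.
  w (successors ∅): φ is true.
  x (successors {u, w, y, z, t, m}): φ is false.
  y (successors {x, y, z, t}): φ is true.
  z (successors {v, z}): φ is true.
  t (successors {v, x, t}): φ is true.
  m (successors {v, t}): φ is true.
Detail at u (witness):
  At u: \Box (r \to p) requires r \to p at every successor {v, y, z}.
    At v: r \to p is true.
    At y: r \to p is true.
    At z: r \to p is true.
  So \Box (r \to p) is true at u.

Yes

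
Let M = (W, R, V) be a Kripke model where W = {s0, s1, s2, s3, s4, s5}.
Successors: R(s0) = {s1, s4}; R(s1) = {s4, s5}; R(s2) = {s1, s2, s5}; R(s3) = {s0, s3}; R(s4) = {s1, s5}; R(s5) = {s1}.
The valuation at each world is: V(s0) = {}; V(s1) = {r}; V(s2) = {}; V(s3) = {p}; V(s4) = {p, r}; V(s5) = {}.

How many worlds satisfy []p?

Recall that []ψ holds at a world iff ψ holds at every accessible world, and <>ψ holds iff ψ holds at some accessible world.
Let φ = []p. Evaluate φ at each world:
  s0 (successors {s1, s4}): φ is false.
  s1 (successors {s4, s5}): φ is false.
  s2 (successors {s1, s2, s5}): φ is false.
  s3 (successors {s0, s3}): φ is false.
  s4 (successors {s1, s5}): φ is false.
  s5 (successors {s1}): φ is false.
For instance, at s1:
  At s1: []p requires p at every successor {s4, s5}.
    p fails at s5, so []p is false at s1.
Satisfying worlds: none.

0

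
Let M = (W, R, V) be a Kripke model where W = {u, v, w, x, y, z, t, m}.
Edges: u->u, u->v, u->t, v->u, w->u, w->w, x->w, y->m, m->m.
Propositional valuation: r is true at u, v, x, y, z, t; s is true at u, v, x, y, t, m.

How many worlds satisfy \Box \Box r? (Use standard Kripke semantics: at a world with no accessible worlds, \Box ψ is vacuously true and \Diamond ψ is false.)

Let φ = \Box \Box r. Evaluate φ at each world:
  u (successors {u, v, t}): φ is true.
  v (successors {u}): φ is true.
  w (successors {u, w}): φ is false.
  x (successors {w}): φ is false.
  y (successors {m}): φ is false.
  z (successors ∅): φ is true.
  t (successors ∅): φ is true.
  m (successors {m}): φ is false.
For instance, at u:
  At u: \Box \Box r requires \Box r at every successor {u, v, t}.
      At u: \Box r requires r at every successor {u, v, t}.
        At u: r is true.
        At v: r is true.
        At t: r is true.
      So \Box r is true at u.
      At v: \Box r requires r at every successor {u}.
        At u: r is true.
      So \Box r is true at v.
      At t: no accessible worlds, so \Box r holds vacuously.
  So \Box \Box r is true at u.
Satisfying worlds: {u, v, z, t}

4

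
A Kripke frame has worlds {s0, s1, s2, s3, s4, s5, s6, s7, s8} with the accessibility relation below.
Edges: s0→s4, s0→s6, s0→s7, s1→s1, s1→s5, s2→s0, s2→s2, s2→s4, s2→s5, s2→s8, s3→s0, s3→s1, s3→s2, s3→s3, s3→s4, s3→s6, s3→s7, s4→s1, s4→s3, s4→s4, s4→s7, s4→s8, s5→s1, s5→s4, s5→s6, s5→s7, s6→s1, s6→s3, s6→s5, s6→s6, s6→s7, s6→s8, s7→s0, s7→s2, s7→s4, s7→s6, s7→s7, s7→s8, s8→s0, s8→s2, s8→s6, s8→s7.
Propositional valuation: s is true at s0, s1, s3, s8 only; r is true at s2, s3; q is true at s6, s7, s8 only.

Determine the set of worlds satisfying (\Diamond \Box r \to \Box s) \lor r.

s0, s1, s2, s3, s4, s5, s6, s7, s8

Let φ = (\Diamond \Box r \to \Box s) \lor r. Evaluate φ at each world:
  s0 (successors {s4, s6, s7}): φ is true.
  s1 (successors {s1, s5}): φ is true.
  s2 (successors {s0, s2, s4, s5, s8}): φ is true.
  s3 (successors {s0, s1, s2, s3, s4, s6, s7}): φ is true.
  s4 (successors {s1, s3, s4, s7, s8}): φ is true.
  s5 (successors {s1, s4, s6, s7}): φ is true.
  s6 (successors {s1, s3, s5, s6, s7, s8}): φ is true.
  s7 (successors {s0, s2, s4, s6, s7, s8}): φ is true.
  s8 (successors {s0, s2, s6, s7}): φ is true.
For instance, at s5:
  At s5: \Diamond \Box r \to \Box s is true, r is false, so (\Diamond \Box r \to \Box s) \lor r is true.
    At s5: \Diamond \Box r is false, \Box s is false, so \Diamond \Box r \to \Box s is true.
      At s5: \Diamond \Box r requires \Box r at some successor in {s1, s4, s6, s7}.
        At s1: \Box r is false.
        At s4: \Box r is false.
        At s6: \Box r is false.
        At s7: \Box r is false.
      So \Diamond \Box r is false at s5.
      At s5: \Box s requires s at every successor {s1, s4, s6, s7}.
        s fails at s4, so \Box s is false at s5.
Satisfying worlds: {s0, s1, s2, s3, s4, s5, s6, s7, s8}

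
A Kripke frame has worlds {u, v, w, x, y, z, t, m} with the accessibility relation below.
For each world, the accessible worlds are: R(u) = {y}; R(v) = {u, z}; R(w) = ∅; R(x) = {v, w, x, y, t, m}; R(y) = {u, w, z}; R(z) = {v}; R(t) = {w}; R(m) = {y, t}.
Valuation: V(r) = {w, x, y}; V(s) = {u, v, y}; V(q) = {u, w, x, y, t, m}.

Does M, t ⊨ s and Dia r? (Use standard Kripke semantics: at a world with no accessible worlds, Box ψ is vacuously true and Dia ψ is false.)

No

At t: s is false, Dia r is true, so s and Dia r is false.
  At t: Dia r requires r at some successor in {w}.
    r holds at w, so Dia r is true at t.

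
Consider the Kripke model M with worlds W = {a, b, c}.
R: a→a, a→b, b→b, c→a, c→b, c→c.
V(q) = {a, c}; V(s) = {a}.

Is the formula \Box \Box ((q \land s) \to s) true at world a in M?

Yes

At a: \Box \Box ((q \land s) \to s) requires \Box ((q \land s) \to s) at every successor {a, b}.
    At a: \Box ((q \land s) \to s) requires (q \land s) \to s at every successor {a, b}.
      At a: (q \land s) \to s is true.
      At b: (q \land s) \to s is true.
    So \Box ((q \land s) \to s) is true at a.
    At b: \Box ((q \land s) \to s) requires (q \land s) \to s at every successor {b}.
      At b: (q \land s) \to s is true.
    So \Box ((q \land s) \to s) is true at b.
So \Box \Box ((q \land s) \to s) is true at a.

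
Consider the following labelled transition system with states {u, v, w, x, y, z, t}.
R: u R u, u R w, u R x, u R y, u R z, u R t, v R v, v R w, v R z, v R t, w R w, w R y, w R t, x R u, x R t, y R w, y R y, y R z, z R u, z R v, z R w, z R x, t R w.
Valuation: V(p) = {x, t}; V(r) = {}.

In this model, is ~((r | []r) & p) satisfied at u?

Yes

At u: (r | []r) & p is false, so ~((r | []r) & p) is true.
  At u: r | []r is false, p is false, so (r | []r) & p is false.
    At u: r is false, []r is false, so r | []r is false.
      At u: []r requires r at every successor {u, w, x, y, z, t}.
        r fails at u, so []r is false at u.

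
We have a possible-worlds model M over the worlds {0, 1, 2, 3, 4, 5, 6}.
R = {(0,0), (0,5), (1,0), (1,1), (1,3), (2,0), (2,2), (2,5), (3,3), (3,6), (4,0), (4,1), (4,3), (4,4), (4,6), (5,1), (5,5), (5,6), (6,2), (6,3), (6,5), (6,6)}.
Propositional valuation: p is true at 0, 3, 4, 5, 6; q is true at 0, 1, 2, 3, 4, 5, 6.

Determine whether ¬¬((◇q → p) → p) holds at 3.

Recall that ◇ψ holds at a world iff ψ holds at some accessible world.
At 3: ¬((◇q → p) → p) is false, so ¬¬((◇q → p) → p) is true.
  At 3: (◇q → p) → p is true, so ¬((◇q → p) → p) is false.
    At 3: ◇q → p is true, p is true, so (◇q → p) → p is true.
      At 3: ◇q is true, p is true, so ◇q → p is true.

Yes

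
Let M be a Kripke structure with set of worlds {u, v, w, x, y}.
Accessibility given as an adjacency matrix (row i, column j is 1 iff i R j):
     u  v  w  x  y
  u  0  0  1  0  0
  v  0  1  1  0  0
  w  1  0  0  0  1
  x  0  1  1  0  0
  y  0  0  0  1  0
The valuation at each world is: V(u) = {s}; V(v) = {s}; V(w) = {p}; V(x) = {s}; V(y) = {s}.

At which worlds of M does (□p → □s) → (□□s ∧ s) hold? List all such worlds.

u

Let φ = (□p → □s) → (□□s ∧ s). Evaluate φ at each world:
  u (successors {w}): φ is true.
  v (successors {v, w}): φ is false.
  w (successors {u, y}): φ is false.
  x (successors {v, w}): φ is false.
  y (successors {x}): φ is false.
For instance, at w:
  At w: □p → □s is true, □□s ∧ s is false, so (□p → □s) → (□□s ∧ s) is false.
    At w: □p is false, □s is true, so □p → □s is true.
      At w: □p requires p at every successor {u, y}.
        p fails at u, so □p is false at w.
      At w: □s requires s at every successor {u, y}.
        At u: s is true.
        At y: s is true.
      So □s is true at w.
    At w: □□s is false, s is false, so □□s ∧ s is false.
      At w: □□s requires □s at every successor {u, y}.
        □s fails at u, so □□s is false at w.
Satisfying worlds: {u}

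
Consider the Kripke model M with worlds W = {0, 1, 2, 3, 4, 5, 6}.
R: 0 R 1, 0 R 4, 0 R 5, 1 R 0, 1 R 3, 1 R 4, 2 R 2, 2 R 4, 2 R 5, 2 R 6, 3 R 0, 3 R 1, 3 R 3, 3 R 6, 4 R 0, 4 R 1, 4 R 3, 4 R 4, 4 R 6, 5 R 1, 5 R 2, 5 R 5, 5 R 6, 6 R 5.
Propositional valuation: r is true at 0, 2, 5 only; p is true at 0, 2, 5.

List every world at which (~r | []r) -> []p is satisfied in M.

0, 2, 5, 6

Let φ = (~r | []r) -> []p. Evaluate φ at each world:
  0 (successors {1, 4, 5}): φ is true.
  1 (successors {0, 3, 4}): φ is false.
  2 (successors {2, 4, 5, 6}): φ is true.
  3 (successors {0, 1, 3, 6}): φ is false.
  4 (successors {0, 1, 3, 4, 6}): φ is false.
  5 (successors {1, 2, 5, 6}): φ is true.
  6 (successors {5}): φ is true.
For instance, at 0:
  At 0: ~r | []r is false, []p is false, so (~r | []r) -> []p is true.
    At 0: ~r is false, []r is false, so ~r | []r is false.
      At 0: []r requires r at every successor {1, 4, 5}.
        r fails at 1, so []r is false at 0.
    At 0: []p requires p at every successor {1, 4, 5}.
      p fails at 1, so []p is false at 0.
Satisfying worlds: {0, 2, 5, 6}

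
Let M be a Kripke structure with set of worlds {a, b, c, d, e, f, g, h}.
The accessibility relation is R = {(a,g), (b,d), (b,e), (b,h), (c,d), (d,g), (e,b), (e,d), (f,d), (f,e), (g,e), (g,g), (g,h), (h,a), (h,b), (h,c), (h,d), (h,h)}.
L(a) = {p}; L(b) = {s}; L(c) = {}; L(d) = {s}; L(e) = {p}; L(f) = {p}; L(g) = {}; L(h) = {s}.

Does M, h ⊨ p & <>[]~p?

At h: p is false, <>[]~p is true, so p & <>[]~p is false.
  At h: <>[]~p requires []~p at some successor in {a, b, c, d, h}.
    []~p holds at a, so <>[]~p is true at h.
      At a: []~p requires ~p at every successor {g}.
        At g: ~p is true.
      So []~p is true at a.

No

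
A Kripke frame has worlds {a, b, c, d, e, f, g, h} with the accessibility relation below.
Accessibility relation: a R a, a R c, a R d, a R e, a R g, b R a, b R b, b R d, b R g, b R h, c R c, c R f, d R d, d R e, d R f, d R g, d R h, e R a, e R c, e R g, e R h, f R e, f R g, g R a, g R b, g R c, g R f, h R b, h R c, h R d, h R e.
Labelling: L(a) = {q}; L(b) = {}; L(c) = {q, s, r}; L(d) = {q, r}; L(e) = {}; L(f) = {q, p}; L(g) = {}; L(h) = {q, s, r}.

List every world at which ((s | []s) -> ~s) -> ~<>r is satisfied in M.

c, f, h

Let φ = ((s | []s) -> ~s) -> ~<>r. Evaluate φ at each world:
  a (successors {a, c, d, e, g}): φ is false.
  b (successors {a, b, d, g, h}): φ is false.
  c (successors {c, f}): φ is true.
  d (successors {d, e, f, g, h}): φ is false.
  e (successors {a, c, g, h}): φ is false.
  f (successors {e, g}): φ is true.
  g (successors {a, b, c, f}): φ is false.
  h (successors {b, c, d, e}): φ is true.
For instance, at d:
  At d: (s | []s) -> ~s is true, ~<>r is false, so ((s | []s) -> ~s) -> ~<>r is false.
    At d: s | []s is false, ~s is true, so (s | []s) -> ~s is true.
      At d: s is false, []s is false, so s | []s is false.
    At d: <>r is true, so ~<>r is false.
      At d: <>r requires r at some successor in {d, e, f, g, h}.
        r holds at d, so <>r is true at d.
Satisfying worlds: {c, f, h}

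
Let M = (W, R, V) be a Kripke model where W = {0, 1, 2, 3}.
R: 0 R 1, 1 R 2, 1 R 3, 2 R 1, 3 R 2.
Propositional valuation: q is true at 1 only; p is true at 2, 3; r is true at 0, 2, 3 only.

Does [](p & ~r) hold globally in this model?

Recall that []ψ holds at a world iff ψ holds at every accessible world, and <>ψ holds iff ψ holds at some accessible world.
Let φ = [](p & ~r). Evaluate φ at each world:
  0 (successors {1}): φ is false.
  1 (successors {2, 3}): φ is false.
  2 (successors {1}): φ is false.
  3 (successors {2}): φ is false.
Detail at 0 (counterexample):
  At 0: [](p & ~r) requires p & ~r at every successor {1}.
    p & ~r fails at 1, so [](p & ~r) is false at 0.

No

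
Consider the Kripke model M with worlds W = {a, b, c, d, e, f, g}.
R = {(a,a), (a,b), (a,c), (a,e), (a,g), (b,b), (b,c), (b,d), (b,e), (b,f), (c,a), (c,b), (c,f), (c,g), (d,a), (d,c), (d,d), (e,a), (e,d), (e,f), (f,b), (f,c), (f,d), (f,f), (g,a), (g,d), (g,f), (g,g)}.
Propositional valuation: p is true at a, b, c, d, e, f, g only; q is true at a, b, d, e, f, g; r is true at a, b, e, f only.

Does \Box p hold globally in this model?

Yes

Let φ = \Box p. Evaluate φ at each world:
  a (successors {a, b, c, e, g}): φ is true.
  b (successors {b, c, d, e, f}): φ is true.
  c (successors {a, b, f, g}): φ is true.
  d (successors {a, c, d}): φ is true.
  e (successors {a, d, f}): φ is true.
  f (successors {b, c, d, f}): φ is true.
  g (successors {a, d, f, g}): φ is true.
For instance, at c:
  At c: \Box p requires p at every successor {a, b, f, g}.
    At a: p is true.
    At b: p is true.
    At f: p is true.
    At g: p is true.
  So \Box p is true at c.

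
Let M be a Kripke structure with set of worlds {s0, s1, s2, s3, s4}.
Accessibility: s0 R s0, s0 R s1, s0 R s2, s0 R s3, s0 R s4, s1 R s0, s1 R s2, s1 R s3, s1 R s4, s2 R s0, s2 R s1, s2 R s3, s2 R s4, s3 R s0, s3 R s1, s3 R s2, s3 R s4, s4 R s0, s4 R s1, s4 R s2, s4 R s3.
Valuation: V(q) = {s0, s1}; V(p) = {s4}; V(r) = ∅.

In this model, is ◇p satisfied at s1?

Yes

Recall that ◇ψ holds at a world iff ψ holds at some accessible world.
At s1: ◇p requires p at some successor in {s0, s2, s3, s4}.
  p holds at s4, so ◇p is true at s1.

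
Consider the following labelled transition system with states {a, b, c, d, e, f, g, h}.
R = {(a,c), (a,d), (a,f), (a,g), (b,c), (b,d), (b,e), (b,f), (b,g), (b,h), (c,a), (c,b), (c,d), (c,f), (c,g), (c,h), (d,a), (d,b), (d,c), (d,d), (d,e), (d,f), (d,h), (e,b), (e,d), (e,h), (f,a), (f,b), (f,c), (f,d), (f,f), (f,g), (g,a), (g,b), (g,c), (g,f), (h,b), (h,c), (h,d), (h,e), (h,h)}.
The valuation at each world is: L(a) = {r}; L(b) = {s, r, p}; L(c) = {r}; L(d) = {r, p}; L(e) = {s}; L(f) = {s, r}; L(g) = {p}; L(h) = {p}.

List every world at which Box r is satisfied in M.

Let φ = Box r. Evaluate φ at each world:
  a (successors {c, d, f, g}): φ is false.
  b (successors {c, d, e, f, g, h}): φ is false.
  c (successors {a, b, d, f, g, h}): φ is false.
  d (successors {a, b, c, d, e, f, h}): φ is false.
  e (successors {b, d, h}): φ is false.
  f (successors {a, b, c, d, f, g}): φ is false.
  g (successors {a, b, c, f}): φ is true.
  h (successors {b, c, d, e, h}): φ is false.
For instance, at h:
  At h: Box r requires r at every successor {b, c, d, e, h}.
    r fails at e, so Box r is false at h.
Satisfying worlds: {g}

g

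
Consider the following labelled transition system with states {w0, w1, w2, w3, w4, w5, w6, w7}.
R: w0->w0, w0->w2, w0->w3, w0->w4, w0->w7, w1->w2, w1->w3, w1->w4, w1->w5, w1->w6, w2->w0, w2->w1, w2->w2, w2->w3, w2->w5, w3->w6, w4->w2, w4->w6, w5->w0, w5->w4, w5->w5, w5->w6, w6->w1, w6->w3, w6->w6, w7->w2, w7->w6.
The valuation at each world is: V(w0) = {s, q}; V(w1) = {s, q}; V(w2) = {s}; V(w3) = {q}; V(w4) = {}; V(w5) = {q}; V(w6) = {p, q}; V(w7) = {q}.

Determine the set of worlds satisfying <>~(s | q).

Let φ = <>~(s | q). Evaluate φ at each world:
  w0 (successors {w0, w2, w3, w4, w7}): φ is true.
  w1 (successors {w2, w3, w4, w5, w6}): φ is true.
  w2 (successors {w0, w1, w2, w3, w5}): φ is false.
  w3 (successors {w6}): φ is false.
  w4 (successors {w2, w6}): φ is false.
  w5 (successors {w0, w4, w5, w6}): φ is true.
  w6 (successors {w1, w3, w6}): φ is false.
  w7 (successors {w2, w6}): φ is false.
For instance, at w5:
  At w5: <>~(s | q) requires ~(s | q) at some successor in {w0, w4, w5, w6}.
    ~(s | q) holds at w4, so <>~(s | q) is true at w5.
Satisfying worlds: {w0, w1, w5}

w0, w1, w5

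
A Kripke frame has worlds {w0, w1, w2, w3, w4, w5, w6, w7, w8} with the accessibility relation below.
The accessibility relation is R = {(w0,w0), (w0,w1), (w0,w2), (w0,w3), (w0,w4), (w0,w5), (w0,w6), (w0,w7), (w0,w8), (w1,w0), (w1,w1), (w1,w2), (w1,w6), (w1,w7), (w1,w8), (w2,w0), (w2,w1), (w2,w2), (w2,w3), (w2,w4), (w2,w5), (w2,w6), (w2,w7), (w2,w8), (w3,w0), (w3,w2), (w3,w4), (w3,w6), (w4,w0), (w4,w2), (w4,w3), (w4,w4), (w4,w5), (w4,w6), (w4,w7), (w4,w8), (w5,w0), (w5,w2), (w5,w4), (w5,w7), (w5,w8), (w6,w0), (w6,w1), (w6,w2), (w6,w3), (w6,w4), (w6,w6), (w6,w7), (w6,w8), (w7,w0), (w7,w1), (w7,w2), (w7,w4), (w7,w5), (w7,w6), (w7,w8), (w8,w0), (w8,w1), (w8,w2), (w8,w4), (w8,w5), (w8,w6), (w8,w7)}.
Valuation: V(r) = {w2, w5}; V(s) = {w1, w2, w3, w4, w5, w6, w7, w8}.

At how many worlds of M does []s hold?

0

Recall that []ψ holds at a world iff ψ holds at every accessible world, and <>ψ holds iff ψ holds at some accessible world.
Let φ = []s. Evaluate φ at each world:
  w0 (successors {w0, w1, w2, w3, w4, w5, w6, w7, w8}): φ is false.
  w1 (successors {w0, w1, w2, w6, w7, w8}): φ is false.
  w2 (successors {w0, w1, w2, w3, w4, w5, w6, w7, w8}): φ is false.
  w3 (successors {w0, w2, w4, w6}): φ is false.
  w4 (successors {w0, w2, w3, w4, w5, w6, w7, w8}): φ is false.
  w5 (successors {w0, w2, w4, w7, w8}): φ is false.
  w6 (successors {w0, w1, w2, w3, w4, w6, w7, w8}): φ is false.
  w7 (successors {w0, w1, w2, w4, w5, w6, w8}): φ is false.
  w8 (successors {w0, w1, w2, w4, w5, w6, w7}): φ is false.
For instance, at w5:
  At w5: []s requires s at every successor {w0, w2, w4, w7, w8}.
    s fails at w0, so []s is false at w5.
Satisfying worlds: none.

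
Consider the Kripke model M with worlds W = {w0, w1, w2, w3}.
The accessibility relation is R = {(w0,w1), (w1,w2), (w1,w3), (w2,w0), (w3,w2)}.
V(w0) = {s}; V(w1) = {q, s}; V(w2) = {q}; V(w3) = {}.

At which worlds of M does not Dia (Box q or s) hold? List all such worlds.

Recall that Box ψ holds at a world iff ψ holds at every accessible world, and Dia ψ holds iff ψ holds at some accessible world.
Let φ = not Dia (Box q or s). Evaluate φ at each world:
  w0 (successors {w1}): φ is false.
  w1 (successors {w2, w3}): φ is false.
  w2 (successors {w0}): φ is false.
  w3 (successors {w2}): φ is true.
For instance, at w2:
  At w2: Dia (Box q or s) is true, so not Dia (Box q or s) is false.
    At w2: Dia (Box q or s) requires Box q or s at some successor in {w0}.
      Box q or s holds at w0, so Dia (Box q or s) is true at w2.
Satisfying worlds: {w3}

w3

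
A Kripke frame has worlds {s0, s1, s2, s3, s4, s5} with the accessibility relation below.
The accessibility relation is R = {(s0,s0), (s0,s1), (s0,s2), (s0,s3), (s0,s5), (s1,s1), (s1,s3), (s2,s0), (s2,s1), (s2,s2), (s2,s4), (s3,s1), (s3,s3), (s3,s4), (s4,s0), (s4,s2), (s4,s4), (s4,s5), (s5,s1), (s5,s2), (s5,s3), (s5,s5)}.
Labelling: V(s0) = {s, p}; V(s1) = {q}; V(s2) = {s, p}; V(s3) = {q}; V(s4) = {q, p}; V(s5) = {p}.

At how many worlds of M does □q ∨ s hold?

Recall that □ψ holds at a world iff ψ holds at every accessible world, and ◇ψ holds iff ψ holds at some accessible world.
Let φ = □q ∨ s. Evaluate φ at each world:
  s0 (successors {s0, s1, s2, s3, s5}): φ is true.
  s1 (successors {s1, s3}): φ is true.
  s2 (successors {s0, s1, s2, s4}): φ is true.
  s3 (successors {s1, s3, s4}): φ is true.
  s4 (successors {s0, s2, s4, s5}): φ is false.
  s5 (successors {s1, s2, s3, s5}): φ is false.
For instance, at s3:
  At s3: □q is true, s is false, so □q ∨ s is true.
    At s3: □q requires q at every successor {s1, s3, s4}.
      At s1: q is true.
      At s3: q is true.
      At s4: q is true.
    So □q is true at s3.
Satisfying worlds: {s0, s1, s2, s3}

4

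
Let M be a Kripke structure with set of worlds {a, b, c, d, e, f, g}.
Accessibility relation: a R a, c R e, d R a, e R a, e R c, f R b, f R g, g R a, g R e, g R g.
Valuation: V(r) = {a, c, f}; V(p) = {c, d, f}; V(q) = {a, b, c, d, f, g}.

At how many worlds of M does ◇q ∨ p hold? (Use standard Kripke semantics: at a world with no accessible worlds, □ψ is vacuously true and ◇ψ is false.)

Let φ = ◇q ∨ p. Evaluate φ at each world:
  a (successors {a}): φ is true.
  b (successors ∅): φ is false.
  c (successors {e}): φ is true.
  d (successors {a}): φ is true.
  e (successors {a, c}): φ is true.
  f (successors {b, g}): φ is true.
  g (successors {a, e, g}): φ is true.
For instance, at g:
  At g: ◇q is true, p is false, so ◇q ∨ p is true.
    At g: ◇q requires q at some successor in {a, e, g}.
      q holds at a, so ◇q is true at g.
Satisfying worlds: {a, c, d, e, f, g}

6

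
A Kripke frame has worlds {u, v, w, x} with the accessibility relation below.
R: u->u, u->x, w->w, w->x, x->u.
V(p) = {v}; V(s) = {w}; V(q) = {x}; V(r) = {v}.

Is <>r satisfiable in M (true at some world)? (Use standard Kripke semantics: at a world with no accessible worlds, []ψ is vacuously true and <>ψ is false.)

No

Let φ = <>r. Evaluate φ at each world:
  u (successors {u, x}): φ is false.
  v (successors ∅): φ is false.
  w (successors {w, x}): φ is false.
  x (successors {u}): φ is false.
For instance, at x:
  At x: <>r requires r at some successor in {u}.
    At u: r is false.
  So <>r is false at x.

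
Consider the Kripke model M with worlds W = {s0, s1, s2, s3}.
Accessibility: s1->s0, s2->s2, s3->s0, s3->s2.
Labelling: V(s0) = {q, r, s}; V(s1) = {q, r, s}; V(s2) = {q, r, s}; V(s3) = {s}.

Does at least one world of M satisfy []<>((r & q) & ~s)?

Yes

Let φ = []<>((r & q) & ~s). Evaluate φ at each world:
  s0 (successors ∅): φ is true.
  s1 (successors {s0}): φ is false.
  s2 (successors {s2}): φ is false.
  s3 (successors {s0, s2}): φ is false.
Detail at s0 (witness):
  At s0: no accessible worlds, so []<>((r & q) & ~s) holds vacuously.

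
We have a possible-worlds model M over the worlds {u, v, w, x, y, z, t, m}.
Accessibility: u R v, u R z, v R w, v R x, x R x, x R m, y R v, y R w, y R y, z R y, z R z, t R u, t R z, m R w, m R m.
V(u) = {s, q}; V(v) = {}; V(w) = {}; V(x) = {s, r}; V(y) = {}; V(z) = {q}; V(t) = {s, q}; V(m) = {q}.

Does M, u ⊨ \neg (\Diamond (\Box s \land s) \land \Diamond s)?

Yes

At u: \Diamond (\Box s \land s) \land \Diamond s is false, so \neg (\Diamond (\Box s \land s) \land \Diamond s) is true.
  At u: \Diamond (\Box s \land s) is false, \Diamond s is false, so \Diamond (\Box s \land s) \land \Diamond s is false.
    At u: \Diamond (\Box s \land s) requires \Box s \land s at some successor in {v, z}.
      At v: \Box s \land s is false.
      At z: \Box s \land s is false.
    So \Diamond (\Box s \land s) is false at u.
    At u: \Diamond s requires s at some successor in {v, z}.
      At v: s is false.
      At z: s is false.
    So \Diamond s is false at u.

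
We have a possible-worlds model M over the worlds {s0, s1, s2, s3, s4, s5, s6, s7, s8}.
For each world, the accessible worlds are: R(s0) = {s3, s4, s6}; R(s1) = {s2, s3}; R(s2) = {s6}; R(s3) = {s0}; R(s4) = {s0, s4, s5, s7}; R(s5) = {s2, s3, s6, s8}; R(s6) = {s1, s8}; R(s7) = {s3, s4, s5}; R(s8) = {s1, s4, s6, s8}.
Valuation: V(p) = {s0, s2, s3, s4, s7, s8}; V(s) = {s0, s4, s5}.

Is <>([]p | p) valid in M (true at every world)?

Let φ = <>([]p | p). Evaluate φ at each world:
  s0 (successors {s3, s4, s6}): φ is true.
  s1 (successors {s2, s3}): φ is true.
  s2 (successors {s6}): φ is false.
  s3 (successors {s0}): φ is true.
  s4 (successors {s0, s4, s5, s7}): φ is true.
  s5 (successors {s2, s3, s6, s8}): φ is true.
  s6 (successors {s1, s8}): φ is true.
  s7 (successors {s3, s4, s5}): φ is true.
  s8 (successors {s1, s4, s6, s8}): φ is true.
Detail at s2 (counterexample):
  At s2: <>([]p | p) requires []p | p at some successor in {s6}.
    At s6: []p | p is false.
  So <>([]p | p) is false at s2.

No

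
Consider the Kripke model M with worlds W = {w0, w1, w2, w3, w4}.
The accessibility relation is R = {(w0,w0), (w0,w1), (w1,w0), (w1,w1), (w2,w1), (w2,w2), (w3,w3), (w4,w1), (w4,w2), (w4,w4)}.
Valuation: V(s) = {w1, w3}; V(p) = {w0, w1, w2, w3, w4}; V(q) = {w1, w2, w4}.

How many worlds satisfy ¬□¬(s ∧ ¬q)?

Let φ = ¬□¬(s ∧ ¬q). Evaluate φ at each world:
  w0 (successors {w0, w1}): φ is false.
  w1 (successors {w0, w1}): φ is false.
  w2 (successors {w1, w2}): φ is false.
  w3 (successors {w3}): φ is true.
  w4 (successors {w1, w2, w4}): φ is false.
For instance, at w3:
  At w3: □¬(s ∧ ¬q) is false, so ¬□¬(s ∧ ¬q) is true.
    At w3: □¬(s ∧ ¬q) requires ¬(s ∧ ¬q) at every successor {w3}.
      ¬(s ∧ ¬q) fails at w3, so □¬(s ∧ ¬q) is false at w3.
Satisfying worlds: {w3}

1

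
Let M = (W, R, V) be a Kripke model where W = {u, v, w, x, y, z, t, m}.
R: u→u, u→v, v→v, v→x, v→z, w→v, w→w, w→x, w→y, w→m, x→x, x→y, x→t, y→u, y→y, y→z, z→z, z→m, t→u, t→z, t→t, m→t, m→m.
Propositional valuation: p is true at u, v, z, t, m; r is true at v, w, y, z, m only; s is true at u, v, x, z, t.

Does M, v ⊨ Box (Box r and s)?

At v: Box (Box r and s) requires Box r and s at every successor {v, x, z}.
  Box r and s fails at v, so Box (Box r and s) is false at v.
    At v: Box r is false, s is true, so Box r and s is false.
      At v: Box r requires r at every successor {v, x, z}.
        r fails at x, so Box r is false at v.

No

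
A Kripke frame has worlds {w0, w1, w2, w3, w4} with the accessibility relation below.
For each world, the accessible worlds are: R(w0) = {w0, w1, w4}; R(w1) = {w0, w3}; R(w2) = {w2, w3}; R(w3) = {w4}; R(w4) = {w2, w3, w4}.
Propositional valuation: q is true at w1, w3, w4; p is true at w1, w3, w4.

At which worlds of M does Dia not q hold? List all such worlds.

Recall that Dia ψ holds at a world iff ψ holds at some accessible world.
Let φ = Dia not q. Evaluate φ at each world:
  w0 (successors {w0, w1, w4}): φ is true.
  w1 (successors {w0, w3}): φ is true.
  w2 (successors {w2, w3}): φ is true.
  w3 (successors {w4}): φ is false.
  w4 (successors {w2, w3, w4}): φ is true.
For instance, at w1:
  At w1: Dia not q requires not q at some successor in {w0, w3}.
    not q holds at w0, so Dia not q is true at w1.
Satisfying worlds: {w0, w1, w2, w4}

w0, w1, w2, w4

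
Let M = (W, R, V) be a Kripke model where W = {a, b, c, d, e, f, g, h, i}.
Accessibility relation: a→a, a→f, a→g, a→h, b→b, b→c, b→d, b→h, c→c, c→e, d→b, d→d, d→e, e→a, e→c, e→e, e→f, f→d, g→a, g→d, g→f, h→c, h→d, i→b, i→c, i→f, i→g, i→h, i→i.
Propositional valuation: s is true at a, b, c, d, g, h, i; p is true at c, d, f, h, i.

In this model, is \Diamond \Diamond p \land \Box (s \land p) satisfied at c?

At c: \Diamond \Diamond p is true, \Box (s \land p) is false, so \Diamond \Diamond p \land \Box (s \land p) is false.
  At c: \Diamond \Diamond p requires \Diamond p at some successor in {c, e}.
    \Diamond p holds at c, so \Diamond \Diamond p is true at c.
      At c: \Diamond p requires p at some successor in {c, e}.
        p holds at c, so \Diamond p is true at c.
  At c: \Box (s \land p) requires s \land p at every successor {c, e}.
    s \land p fails at e, so \Box (s \land p) is false at c.

No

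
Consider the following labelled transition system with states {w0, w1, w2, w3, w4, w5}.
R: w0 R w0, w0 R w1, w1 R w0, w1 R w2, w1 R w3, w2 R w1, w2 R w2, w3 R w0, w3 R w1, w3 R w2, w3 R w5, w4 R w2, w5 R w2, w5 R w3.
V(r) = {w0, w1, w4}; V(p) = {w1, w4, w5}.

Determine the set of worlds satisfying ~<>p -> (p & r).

w0, w1, w2, w3, w4

Let φ = ~<>p -> (p & r). Evaluate φ at each world:
  w0 (successors {w0, w1}): φ is true.
  w1 (successors {w0, w2, w3}): φ is true.
  w2 (successors {w1, w2}): φ is true.
  w3 (successors {w0, w1, w2, w5}): φ is true.
  w4 (successors {w2}): φ is true.
  w5 (successors {w2, w3}): φ is false.
For instance, at w3:
  At w3: ~<>p is false, p & r is false, so ~<>p -> (p & r) is true.
    At w3: <>p is true, so ~<>p is false.
      At w3: <>p requires p at some successor in {w0, w1, w2, w5}.
        p holds at w1, so <>p is true at w3.
Satisfying worlds: {w0, w1, w2, w3, w4}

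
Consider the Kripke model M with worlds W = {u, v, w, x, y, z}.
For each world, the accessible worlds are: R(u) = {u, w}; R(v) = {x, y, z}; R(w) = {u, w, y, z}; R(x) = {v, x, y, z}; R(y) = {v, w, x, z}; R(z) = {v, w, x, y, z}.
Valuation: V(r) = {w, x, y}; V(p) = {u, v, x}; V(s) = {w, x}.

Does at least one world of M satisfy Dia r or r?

Yes

Let φ = Dia r or r. Evaluate φ at each world:
  u (successors {u, w}): φ is true.
  v (successors {x, y, z}): φ is true.
  w (successors {u, w, y, z}): φ is true.
  x (successors {v, x, y, z}): φ is true.
  y (successors {v, w, x, z}): φ is true.
  z (successors {v, w, x, y, z}): φ is true.
Detail at u (witness):
  At u: Dia r is true, r is false, so Dia r or r is true.
    At u: Dia r requires r at some successor in {u, w}.
      r holds at w, so Dia r is true at u.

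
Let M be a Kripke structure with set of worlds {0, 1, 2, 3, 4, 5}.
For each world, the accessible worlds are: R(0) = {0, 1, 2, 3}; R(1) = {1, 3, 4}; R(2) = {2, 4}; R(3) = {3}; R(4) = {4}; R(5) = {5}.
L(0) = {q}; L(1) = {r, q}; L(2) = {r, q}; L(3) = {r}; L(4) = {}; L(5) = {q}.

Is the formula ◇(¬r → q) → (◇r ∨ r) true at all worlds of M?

No

Let φ = ◇(¬r → q) → (◇r ∨ r). Evaluate φ at each world:
  0 (successors {0, 1, 2, 3}): φ is true.
  1 (successors {1, 3, 4}): φ is true.
  2 (successors {2, 4}): φ is true.
  3 (successors {3}): φ is true.
  4 (successors {4}): φ is true.
  5 (successors {5}): φ is false.
Detail at 5 (counterexample):
  At 5: ◇(¬r → q) is true, ◇r ∨ r is false, so ◇(¬r → q) → (◇r ∨ r) is false.
    At 5: ◇(¬r → q) requires ¬r → q at some successor in {5}.
      ¬r → q holds at 5, so ◇(¬r → q) is true at 5.
    At 5: ◇r is false, r is false, so ◇r ∨ r is false.
      At 5: ◇r requires r at some successor in {5}.
        At 5: r is false.
      So ◇r is false at 5.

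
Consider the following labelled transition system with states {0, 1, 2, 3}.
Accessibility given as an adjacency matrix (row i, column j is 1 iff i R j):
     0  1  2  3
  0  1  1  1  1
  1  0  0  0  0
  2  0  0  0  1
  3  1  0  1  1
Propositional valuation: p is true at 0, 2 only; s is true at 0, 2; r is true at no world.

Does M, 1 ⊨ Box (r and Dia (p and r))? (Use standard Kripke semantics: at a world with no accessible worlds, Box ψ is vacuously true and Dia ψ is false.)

At 1: no accessible worlds, so Box (r and Dia (p and r)) holds vacuously.

Yes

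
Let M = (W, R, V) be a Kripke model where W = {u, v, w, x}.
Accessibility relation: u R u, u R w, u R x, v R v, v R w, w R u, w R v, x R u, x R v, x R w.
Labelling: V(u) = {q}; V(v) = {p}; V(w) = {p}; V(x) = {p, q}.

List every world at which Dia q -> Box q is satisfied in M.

v

Let φ = Dia q -> Box q. Evaluate φ at each world:
  u (successors {u, w, x}): φ is false.
  v (successors {v, w}): φ is true.
  w (successors {u, v}): φ is false.
  x (successors {u, v, w}): φ is false.
For instance, at v:
  At v: Dia q is false, Box q is false, so Dia q -> Box q is true.
    At v: Dia q requires q at some successor in {v, w}.
      At v: q is false.
      At w: q is false.
    So Dia q is false at v.
    At v: Box q requires q at every successor {v, w}.
      q fails at v, so Box q is false at v.
Satisfying worlds: {v}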